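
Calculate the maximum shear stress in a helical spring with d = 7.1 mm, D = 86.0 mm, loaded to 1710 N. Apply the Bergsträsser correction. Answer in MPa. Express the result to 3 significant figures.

Spring index C = D/d = 86.0/7.1 = 12.1127
K_B = (4C+2)/(4C−3) = 50.451/45.451 = 1.1100
τ₀ = 8FD/(πd³) = 8·1710·86.0/(π·7.1³) = 1.17648e+06/1124.4 = 1046.3 MPa
τ_max = K·τ₀ = 1.1100 × 1046.3 = 1161.4 MPa

1160 MPa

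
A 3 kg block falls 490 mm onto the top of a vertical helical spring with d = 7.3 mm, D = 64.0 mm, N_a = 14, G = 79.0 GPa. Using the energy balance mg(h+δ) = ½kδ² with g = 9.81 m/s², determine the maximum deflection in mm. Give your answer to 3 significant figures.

k = Gd⁴/(8D³N_a) = (79.0×10³)(7.3⁴)/(8·64.0³·14) = 7.6412 N/mm
W = mg = 3 × 9.81 = 29.43 N
½kδ² − Wδ − Wh = 0 → δ = (W + √(W² + 2kWh))/k
δ = (29.43 + √(866.12 + 220382))/7.6412 = (29.43 + 470.37)/7.6412 = 65.409 mm

65.4 mm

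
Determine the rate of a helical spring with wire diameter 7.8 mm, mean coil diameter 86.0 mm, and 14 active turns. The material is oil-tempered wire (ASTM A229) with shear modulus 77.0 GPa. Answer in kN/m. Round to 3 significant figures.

k = Gd⁴/(8D³N_a) = (77.0×10³ × 7.8⁴) / (8 × 86.0³ × 14)
  = 2.85016e+08 / 7.12383e+07 = 4.0009 N/mm

4.00 kN/m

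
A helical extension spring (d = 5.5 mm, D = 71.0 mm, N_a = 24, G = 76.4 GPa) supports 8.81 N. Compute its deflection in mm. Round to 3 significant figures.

8.66 mm

k = Gd⁴/(8D³N_a) = (76.4×10³)(5.5⁴)/(8·71.0³·24) = 1.0173 N/mm
δ = F/k = 8.81 / 1.0173 = 8.6598 mm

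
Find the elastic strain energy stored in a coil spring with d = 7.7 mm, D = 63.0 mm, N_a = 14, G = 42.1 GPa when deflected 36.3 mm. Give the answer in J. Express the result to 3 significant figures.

k = Gd⁴/(8D³N_a) = (42.1×10³)(7.7⁴)/(8·63.0³·14) = 5.2845 N/mm
U = ½kδ² = 0.5 × 5.2845 × 36.3² = 3481.7 N·mm = 3.4817 J

3.48 J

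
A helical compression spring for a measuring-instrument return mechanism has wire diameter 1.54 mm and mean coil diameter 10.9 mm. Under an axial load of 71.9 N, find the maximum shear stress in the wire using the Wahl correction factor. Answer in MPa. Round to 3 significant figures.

Spring index C = D/d = 10.9/1.54 = 7.0779
K_W = (4C−1)/(4C−4) + 0.615/C = 27.312/24.312 + 0.0869 = 1.2103
τ₀ = 8FD/(πd³) = 8·71.9·10.9/(π·1.54³) = 6269.68/11.474 = 546.43 MPa
τ_max = K·τ₀ = 1.2103 × 546.43 = 661.34 MPa

661 MPa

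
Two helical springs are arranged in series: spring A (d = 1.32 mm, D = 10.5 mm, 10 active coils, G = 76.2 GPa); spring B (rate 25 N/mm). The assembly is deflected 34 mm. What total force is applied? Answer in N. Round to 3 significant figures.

77.2 N

k_A = Gd⁴/(8D³N_a) = (76.2×10³)(1.32⁴)/(8·10.5³·10) = 2.498 N/mm
Series: 1/k_eq = 1/2.498 + 1/25 = 0.44032; k_eq = 2.2711 N/mm
F = k_eq·δ = 2.2711·34 = 77.217 N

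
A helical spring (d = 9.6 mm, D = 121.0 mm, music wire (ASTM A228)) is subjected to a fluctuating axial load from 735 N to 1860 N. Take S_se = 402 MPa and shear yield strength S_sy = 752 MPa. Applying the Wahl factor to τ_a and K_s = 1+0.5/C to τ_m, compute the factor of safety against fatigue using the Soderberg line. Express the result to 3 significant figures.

0.857

C = D/d = 121.0/9.6 = 12.6042; K_W = (4C−1)/(4C−4)+0.615/C = 1.1134; K_s = 1+0.5/C = 1.0397
F_a = (F_max−F_min)/2 = 562.5 N; F_m = (F_max+F_min)/2 = 1297.5 N
τ_a = K_W·8F_aD/(πd³) = 1.1134 × 195.9 = 218.12 MPa
τ_m = K_s·8F_mD/(πd³) = 1.0397 × 451.88 = 469.8 MPa
Soderberg: 1/n_f = τ_a/S_se + τ_m/S_sy = 218.12/402 + 469.8/752 = 0.54259 + 0.62474 = 1.1673
n_f = 1/1.1673 = 0.8567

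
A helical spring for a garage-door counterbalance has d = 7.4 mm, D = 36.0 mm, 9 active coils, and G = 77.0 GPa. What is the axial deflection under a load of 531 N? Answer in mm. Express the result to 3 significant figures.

7.73 mm

k = Gd⁴/(8D³N_a) = (77.0×10³)(7.4⁴)/(8·36.0³·9) = 68.735 N/mm
δ = F/k = 531 / 68.735 = 7.7253 mm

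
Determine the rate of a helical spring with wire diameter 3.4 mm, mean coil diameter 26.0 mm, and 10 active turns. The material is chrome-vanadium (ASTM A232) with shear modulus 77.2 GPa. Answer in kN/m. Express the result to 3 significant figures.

k = Gd⁴/(8D³N_a) = (77.2×10³ × 3.4⁴) / (8 × 26.0³ × 10)
  = 1.03165e+07 / 1.40608e+06 = 7.3371 N/mm

7.34 kN/m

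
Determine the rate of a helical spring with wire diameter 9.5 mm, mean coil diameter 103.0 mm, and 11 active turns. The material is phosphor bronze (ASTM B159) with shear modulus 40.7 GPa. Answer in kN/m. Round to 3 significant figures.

k = Gd⁴/(8D³N_a) = (40.7×10³ × 9.5⁴) / (8 × 103.0³ × 11)
  = 3.31504e+08 / 9.616e+07 = 3.4474 N/mm

3.45 kN/m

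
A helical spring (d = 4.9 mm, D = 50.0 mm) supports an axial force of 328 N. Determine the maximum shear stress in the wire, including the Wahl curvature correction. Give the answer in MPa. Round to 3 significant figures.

Spring index C = D/d = 50.0/4.9 = 10.2041
K_W = (4C−1)/(4C−4) + 0.615/C = 39.816/36.816 + 0.0603 = 1.1418
τ₀ = 8FD/(πd³) = 8·328·50.0/(π·4.9³) = 131200/369.61 = 354.97 MPa
τ_max = K·τ₀ = 1.1418 × 354.97 = 405.29 MPa

405 MPa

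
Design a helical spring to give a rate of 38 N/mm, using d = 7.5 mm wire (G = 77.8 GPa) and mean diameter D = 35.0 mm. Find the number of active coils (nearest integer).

19

N_a = Gd⁴/(8D³k) = (77.8×10³ × 7.5⁴)/(8 × 35.0³ × 38)
    = 2.46164e+08 / 1.3034e+07 = 18.89 → 19 coils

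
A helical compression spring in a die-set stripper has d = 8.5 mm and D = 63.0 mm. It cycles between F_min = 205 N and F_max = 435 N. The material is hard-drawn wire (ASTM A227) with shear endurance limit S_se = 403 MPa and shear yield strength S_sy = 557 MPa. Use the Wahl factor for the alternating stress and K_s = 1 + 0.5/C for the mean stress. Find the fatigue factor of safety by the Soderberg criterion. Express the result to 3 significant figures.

4.01

C = D/d = 63.0/8.5 = 7.4118; K_W = (4C−1)/(4C−4)+0.615/C = 1.1999; K_s = 1+0.5/C = 1.0675
F_a = (F_max−F_min)/2 = 115 N; F_m = (F_max+F_min)/2 = 320 N
τ_a = K_W·8F_aD/(πd³) = 1.1999 × 30.042 = 36.048 MPa
τ_m = K_s·8F_mD/(πd³) = 1.0675 × 83.594 = 89.233 MPa
Soderberg: 1/n_f = τ_a/S_se + τ_m/S_sy = 36.048/403 + 89.233/557 = 0.08945 + 0.16020 = 0.24965
n_f = 1/0.24965 = 4.006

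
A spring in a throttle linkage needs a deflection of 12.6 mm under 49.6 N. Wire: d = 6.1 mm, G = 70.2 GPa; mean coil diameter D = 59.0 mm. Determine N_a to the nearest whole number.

Required rate k = F/δ = 49.6/12.6 = 3.9365 N/mm
N_a = Gd⁴/(8D³k) = (70.2×10³ × 6.1⁴)/(8 × 59.0³ × 3.9365)
    = 9.71978e+07 / 6.46781e+06 = 15.03 → 15 coils

15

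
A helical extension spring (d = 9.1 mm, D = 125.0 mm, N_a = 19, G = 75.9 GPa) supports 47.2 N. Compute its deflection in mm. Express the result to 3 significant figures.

26.9 mm

k = Gd⁴/(8D³N_a) = (75.9×10³)(9.1⁴)/(8·125.0³·19) = 1.7532 N/mm
δ = F/k = 47.2 / 1.7532 = 26.922 mm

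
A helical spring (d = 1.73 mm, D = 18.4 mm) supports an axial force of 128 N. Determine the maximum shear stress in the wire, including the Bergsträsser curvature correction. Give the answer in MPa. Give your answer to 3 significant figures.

1300 MPa

Spring index C = D/d = 18.4/1.73 = 10.6358
K_B = (4C+2)/(4C−3) = 44.543/39.543 = 1.1264
τ₀ = 8FD/(πd³) = 8·128·18.4/(π·1.73³) = 18841.6/16.266 = 1158.3 MPa
τ_max = K·τ₀ = 1.1264 × 1158.3 = 1304.8 MPa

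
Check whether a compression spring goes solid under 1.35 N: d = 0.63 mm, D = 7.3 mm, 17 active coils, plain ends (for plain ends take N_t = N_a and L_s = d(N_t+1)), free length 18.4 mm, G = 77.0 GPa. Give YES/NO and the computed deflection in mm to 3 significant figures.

NO, δ = 5.89 mm

k = Gd⁴/(8D³N_a) = (77.0×10³)(0.63⁴)/(8·7.3³·17) = 0.22927 N/mm
N_t = 17; L_s = 0.63·18 = 11.34 mm; δ_solid = L₀ − L_s = 18.4 − 11.34 = 7.06 mm
δ = F/k = 1.35/0.22927 = 5.8883 mm
δ < δ_solid → spring does not go solid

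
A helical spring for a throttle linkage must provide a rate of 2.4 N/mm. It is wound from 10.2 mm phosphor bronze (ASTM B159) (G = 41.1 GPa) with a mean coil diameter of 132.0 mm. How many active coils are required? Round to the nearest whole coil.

10

N_a = Gd⁴/(8D³k) = (41.1×10³ × 10.2⁴)/(8 × 132.0³ × 2.4)
    = 4.4488e+08 / 4.41594e+07 = 10.07 → 10 coils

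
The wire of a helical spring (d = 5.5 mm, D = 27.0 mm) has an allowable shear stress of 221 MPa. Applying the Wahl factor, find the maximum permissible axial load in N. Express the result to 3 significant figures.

406 N

C = D/d = 27.0/5.5 = 4.9091
K_W = (4C−1)/(4C−4) + 0.615/C = 18.636/15.636 + 0.1253 = 1.3171
τ_max = K·8FD/(πd³) → F_max = τ_allow·πd³/(8DK)
F_max = 221·π·5.5³/(8·27.0·1.3171) = 1.1551e+05/284.5 = 406.02 N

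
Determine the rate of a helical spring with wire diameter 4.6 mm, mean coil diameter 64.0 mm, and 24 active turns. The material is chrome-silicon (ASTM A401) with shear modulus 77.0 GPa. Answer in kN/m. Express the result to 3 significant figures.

0.685 kN/m

k = Gd⁴/(8D³N_a) = (77.0×10³ × 4.6⁴) / (8 × 64.0³ × 24)
  = 3.44764e+07 / 5.03316e+07 = 0.68498 N/mm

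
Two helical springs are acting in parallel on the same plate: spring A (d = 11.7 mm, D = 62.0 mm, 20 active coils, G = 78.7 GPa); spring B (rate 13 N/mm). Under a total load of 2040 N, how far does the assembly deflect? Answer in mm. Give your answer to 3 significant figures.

39.5 mm

k_A = Gd⁴/(8D³N_a) = (78.7×10³)(11.7⁴)/(8·62.0³·20) = 38.674 N/mm
Parallel: k_eq = 38.674 + 13 = 51.674 N/mm
δ = F/k_eq = 2040/51.674 = 39.478 mm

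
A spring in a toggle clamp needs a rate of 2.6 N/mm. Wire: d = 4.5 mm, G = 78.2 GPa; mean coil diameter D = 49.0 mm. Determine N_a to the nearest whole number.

N_a = Gd⁴/(8D³k) = (78.2×10³ × 4.5⁴)/(8 × 49.0³ × 2.6)
    = 3.20669e+07 / 2.4471e+06 = 13.1 → 13 coils

13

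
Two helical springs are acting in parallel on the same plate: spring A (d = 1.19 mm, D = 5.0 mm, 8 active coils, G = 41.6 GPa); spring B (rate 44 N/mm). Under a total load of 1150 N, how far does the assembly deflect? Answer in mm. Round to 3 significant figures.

k_A = Gd⁴/(8D³N_a) = (41.6×10³)(1.19⁴)/(8·5.0³·8) = 10.428 N/mm
Parallel: k_eq = 10.428 + 44 = 54.428 N/mm
δ = F/k_eq = 1150/54.428 = 21.129 mm

21.1 mm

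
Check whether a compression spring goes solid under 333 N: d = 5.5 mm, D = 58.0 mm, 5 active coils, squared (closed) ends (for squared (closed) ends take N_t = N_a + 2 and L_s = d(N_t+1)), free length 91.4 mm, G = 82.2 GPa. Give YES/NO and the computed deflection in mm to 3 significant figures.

k = Gd⁴/(8D³N_a) = (82.2×10³)(5.5⁴)/(8·58.0³·5) = 9.6378 N/mm
N_t = 7; L_s = 5.5·8 = 44 mm; δ_solid = L₀ − L_s = 91.4 − 44 = 47.4 mm
δ = F/k = 333/9.6378 = 34.551 mm
δ < δ_solid → spring does not go solid

NO, δ = 34.6 mm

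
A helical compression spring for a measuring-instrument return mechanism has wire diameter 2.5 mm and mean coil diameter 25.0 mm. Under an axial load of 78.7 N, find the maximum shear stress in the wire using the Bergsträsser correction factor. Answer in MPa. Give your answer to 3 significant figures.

364 MPa

Spring index C = D/d = 25.0/2.5 = 10.0000
K_B = (4C+2)/(4C−3) = 42.000/37.000 = 1.1351
τ₀ = 8FD/(πd³) = 8·78.7·25.0/(π·2.5³) = 15740/49.087 = 320.65 MPa
τ_max = K·τ₀ = 1.1351 × 320.65 = 363.98 MPa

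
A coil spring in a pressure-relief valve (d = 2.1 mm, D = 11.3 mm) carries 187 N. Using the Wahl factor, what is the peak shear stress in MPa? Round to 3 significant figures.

747 MPa

Spring index C = D/d = 11.3/2.1 = 5.3810
K_W = (4C−1)/(4C−4) + 0.615/C = 20.524/17.524 + 0.1143 = 1.2855
τ₀ = 8FD/(πd³) = 8·187·11.3/(π·2.1³) = 16904.8/29.094 = 581.03 MPa
τ_max = K·τ₀ = 1.2855 × 581.03 = 746.91 MPa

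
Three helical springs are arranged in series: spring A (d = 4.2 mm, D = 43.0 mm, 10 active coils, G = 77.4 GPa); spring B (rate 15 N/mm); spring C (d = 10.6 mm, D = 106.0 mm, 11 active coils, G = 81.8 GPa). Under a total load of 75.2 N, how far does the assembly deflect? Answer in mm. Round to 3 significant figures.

k_A = Gd⁴/(8D³N_a) = (77.4×10³)(4.2⁴)/(8·43.0³·10) = 3.7865 N/mm
k_C = Gd⁴/(8D³N_a) = (81.8×10³)(10.6⁴)/(8·106.0³·11) = 9.8532 N/mm
Series: 1/k_eq = 1/3.7865 + 1/15 + 1/9.8532 = 0.43225; k_eq = 2.3135 N/mm
δ = F/k_eq = 75.2/2.3135 = 32.505 mm

32.5 mm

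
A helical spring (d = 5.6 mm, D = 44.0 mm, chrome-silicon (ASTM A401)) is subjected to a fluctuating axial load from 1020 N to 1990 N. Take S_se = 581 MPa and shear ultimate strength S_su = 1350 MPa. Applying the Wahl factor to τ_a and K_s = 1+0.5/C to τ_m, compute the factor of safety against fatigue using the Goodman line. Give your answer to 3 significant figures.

0.720

C = D/d = 44.0/5.6 = 7.8571; K_W = (4C−1)/(4C−4)+0.615/C = 1.1876; K_s = 1+0.5/C = 1.0636
F_a = (F_max−F_min)/2 = 485 N; F_m = (F_max+F_min)/2 = 1505 N
τ_a = K_W·8F_aD/(πd³) = 1.1876 × 309.44 = 367.5 MPa
τ_m = K_s·8F_mD/(πd³) = 1.0636 × 960.21 = 1021.3 MPa
Goodman: 1/n_f = τ_a/S_se + τ_m/S_su = 367.5/581 + 1021.3/1350 = 0.63253 + 0.75653 = 1.3891
n_f = 1/1.3891 = 0.7199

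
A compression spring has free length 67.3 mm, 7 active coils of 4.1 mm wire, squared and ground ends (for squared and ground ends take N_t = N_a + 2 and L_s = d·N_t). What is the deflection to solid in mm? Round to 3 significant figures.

30.4 mm

N_t = 9; L_s = 4.1·9 = 36.9 mm
δ_solid = L₀ − L_s = 67.3 − 36.9 = 30.4 mm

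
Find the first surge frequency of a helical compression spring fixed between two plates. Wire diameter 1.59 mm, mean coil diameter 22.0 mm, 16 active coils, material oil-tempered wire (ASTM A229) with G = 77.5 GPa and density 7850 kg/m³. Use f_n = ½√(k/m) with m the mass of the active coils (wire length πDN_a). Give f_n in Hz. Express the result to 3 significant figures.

k = Gd⁴/(8D³N_a) = (77.5×10³)(1.59⁴)/(8·22.0³·16) = 0.36342 N/mm = 363.42 N/m
Wire length L = πDN_a = π·22.0·16 = 1105.8 mm
m = ρ·(πd²/4)·L = 7850 × 1.9856×10⁻⁶ m² × 1.1058 m = 0.017236 kg
f_n = ½√(k/m) = 0.5·√(363.42/0.017236) = 0.5·√(21085) = 72.603 Hz

72.6 Hz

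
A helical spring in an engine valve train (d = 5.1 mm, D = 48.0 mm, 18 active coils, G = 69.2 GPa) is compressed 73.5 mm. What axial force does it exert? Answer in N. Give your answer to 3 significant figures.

216 N

k = Gd⁴/(8D³N_a) = (69.2×10³)(5.1⁴)/(8·48.0³·18) = 2.9397 N/mm
F = k·δ = 2.9397 × 73.5 = 216.07 N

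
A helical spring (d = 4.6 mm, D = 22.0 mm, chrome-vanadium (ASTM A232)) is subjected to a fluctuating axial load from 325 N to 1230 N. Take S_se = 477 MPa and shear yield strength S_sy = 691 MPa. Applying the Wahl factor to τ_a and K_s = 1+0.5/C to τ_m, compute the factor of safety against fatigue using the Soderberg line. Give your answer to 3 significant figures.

0.695

C = D/d = 22.0/4.6 = 4.7826; K_W = (4C−1)/(4C−4)+0.615/C = 1.3269; K_s = 1+0.5/C = 1.1045
F_a = (F_max−F_min)/2 = 452.5 N; F_m = (F_max+F_min)/2 = 777.5 N
τ_a = K_W·8F_aD/(πd³) = 1.3269 × 260.44 = 345.57 MPa
τ_m = K_s·8F_mD/(πd³) = 1.1045 × 447.5 = 494.28 MPa
Soderberg: 1/n_f = τ_a/S_se + τ_m/S_sy = 345.57/477 + 494.28/691 = 0.72446 + 0.71531 = 1.4398
n_f = 1/1.4398 = 0.6946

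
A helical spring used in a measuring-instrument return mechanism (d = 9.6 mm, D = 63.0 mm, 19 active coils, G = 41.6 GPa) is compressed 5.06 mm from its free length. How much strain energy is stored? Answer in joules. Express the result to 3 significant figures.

k = Gd⁴/(8D³N_a) = (41.6×10³)(9.6⁴)/(8·63.0³·19) = 9.2964 N/mm
U = ½kδ² = 0.5 × 9.2964 × 5.06² = 119.01 N·mm = 0.11901 J

0.119 J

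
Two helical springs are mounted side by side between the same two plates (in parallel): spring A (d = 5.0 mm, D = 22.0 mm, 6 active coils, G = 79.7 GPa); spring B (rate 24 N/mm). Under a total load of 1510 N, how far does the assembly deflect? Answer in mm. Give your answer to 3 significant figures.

k_A = Gd⁴/(8D³N_a) = (79.7×10³)(5.0⁴)/(8·22.0³·6) = 97.461 N/mm
Parallel: k_eq = 97.461 + 24 = 121.46 N/mm
δ = F/k_eq = 1510/121.46 = 12.432 mm

12.4 mm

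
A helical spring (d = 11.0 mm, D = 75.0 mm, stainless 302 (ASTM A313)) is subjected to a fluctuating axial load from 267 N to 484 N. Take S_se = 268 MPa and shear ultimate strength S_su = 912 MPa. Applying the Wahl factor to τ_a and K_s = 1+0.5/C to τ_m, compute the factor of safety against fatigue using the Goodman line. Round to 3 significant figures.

7.45

C = D/d = 75.0/11.0 = 6.8182; K_W = (4C−1)/(4C−4)+0.615/C = 1.2191; K_s = 1+0.5/C = 1.0733
F_a = (F_max−F_min)/2 = 108.5 N; F_m = (F_max+F_min)/2 = 375.5 N
τ_a = K_W·8F_aD/(πd³) = 1.2191 × 15.569 = 18.98 MPa
τ_m = K_s·8F_mD/(πd³) = 1.0733 × 53.881 = 57.832 MPa
Goodman: 1/n_f = τ_a/S_se + τ_m/S_su = 18.98/268 + 57.832/912 = 0.07082 + 0.06341 = 0.13423
n_f = 1/0.13423 = 7.45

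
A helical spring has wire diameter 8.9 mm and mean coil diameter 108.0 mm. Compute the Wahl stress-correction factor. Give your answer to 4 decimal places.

C = D/d = 108.0/8.9 = 12.1348
K_W = (4C−1)/(4C−4) + 0.615/C = 47.539/44.539 + 0.0507 = 1.1180

1.1180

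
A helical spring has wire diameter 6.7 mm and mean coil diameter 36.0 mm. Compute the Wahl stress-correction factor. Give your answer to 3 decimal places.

C = D/d = 36.0/6.7 = 5.3731
K_W = (4C−1)/(4C−4) + 0.615/C = 20.493/17.493 + 0.1145 = 1.2860

1.286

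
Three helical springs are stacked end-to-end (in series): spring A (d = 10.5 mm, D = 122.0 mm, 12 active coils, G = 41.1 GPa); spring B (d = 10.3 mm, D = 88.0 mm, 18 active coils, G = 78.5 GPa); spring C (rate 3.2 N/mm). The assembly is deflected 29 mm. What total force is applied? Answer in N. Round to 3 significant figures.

37.5 N

k_A = Gd⁴/(8D³N_a) = (41.1×10³)(10.5⁴)/(8·122.0³·12) = 2.8658 N/mm
k_B = Gd⁴/(8D³N_a) = (78.5×10³)(10.3⁴)/(8·88.0³·18) = 9.0034 N/mm
Series: 1/k_eq = 1/2.8658 + 1/9.0034 + 1/3.2 = 0.77251; k_eq = 1.2945 N/mm
F = k_eq·δ = 1.2945·29 = 37.54 N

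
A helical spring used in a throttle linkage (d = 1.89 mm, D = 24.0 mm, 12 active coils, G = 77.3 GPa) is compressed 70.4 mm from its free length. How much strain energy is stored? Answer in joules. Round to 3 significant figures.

1.84 J

k = Gd⁴/(8D³N_a) = (77.3×10³)(1.89⁴)/(8·24.0³·12) = 0.74323 N/mm
U = ½kδ² = 0.5 × 0.74323 × 70.4² = 1841.8 N·mm = 1.8418 J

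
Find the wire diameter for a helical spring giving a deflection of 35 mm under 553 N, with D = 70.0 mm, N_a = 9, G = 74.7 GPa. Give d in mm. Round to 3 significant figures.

Required rate k = F/δ = 553/35 = 15.8 N/mm
d = (8D³N_a·k / G)^(1/4) = (8·70.0³·9·15.8 / (74.7×10³))^0.25
  = (5223.5)^0.25 = 8.5014 mm

8.50 mm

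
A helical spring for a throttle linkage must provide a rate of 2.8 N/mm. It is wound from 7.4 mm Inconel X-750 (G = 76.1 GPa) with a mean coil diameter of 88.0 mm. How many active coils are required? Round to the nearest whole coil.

15

N_a = Gd⁴/(8D³k) = (76.1×10³ × 7.4⁴)/(8 × 88.0³ × 2.8)
    = 2.28198e+08 / 1.5265e+07 = 14.95 → 15 coils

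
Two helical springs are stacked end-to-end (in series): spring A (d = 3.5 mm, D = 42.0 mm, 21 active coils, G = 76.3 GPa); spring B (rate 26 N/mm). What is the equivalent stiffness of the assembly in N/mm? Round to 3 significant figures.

k_A = Gd⁴/(8D³N_a) = (76.3×10³)(3.5⁴)/(8·42.0³·21) = 0.9199 N/mm
Series: 1/k_eq = 1/0.9199 + 1/26 = 1.1255; k_eq = 0.88846 N/mm

0.888 N/mm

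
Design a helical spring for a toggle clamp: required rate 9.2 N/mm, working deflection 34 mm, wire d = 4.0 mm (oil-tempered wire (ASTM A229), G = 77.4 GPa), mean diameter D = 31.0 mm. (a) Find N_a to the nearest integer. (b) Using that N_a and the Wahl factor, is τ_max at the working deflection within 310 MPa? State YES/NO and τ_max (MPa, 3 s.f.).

N_a = Gd⁴/(8D³k) = (77.4×10³)(4.0⁴)/(8·31.0³·9.2) = 9.037 → N_a = 9
Actual rate k = Gd⁴/(8D³·9) = 9.2377 N/mm
Working load F = kδ = 9.2377·34 = 314.08 N
C = 31.0/4.0 = 7.7500; K_W = (4C−1)/(4C−4)+0.615/C = 1.1905
τ_max = K_W·8FD/(πd³) = 1.1905·387.4 = 461.19 MPa
τ_max > 310 MPa → exceeds allowable

(a) 9 coils; (b) NO, τ_max = 461 MPa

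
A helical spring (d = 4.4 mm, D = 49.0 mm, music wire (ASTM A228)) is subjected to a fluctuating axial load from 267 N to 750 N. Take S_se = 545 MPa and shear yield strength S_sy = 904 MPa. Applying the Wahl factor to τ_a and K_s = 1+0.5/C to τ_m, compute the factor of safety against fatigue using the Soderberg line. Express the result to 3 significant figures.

C = D/d = 49.0/4.4 = 11.1364; K_W = (4C−1)/(4C−4)+0.615/C = 1.1292; K_s = 1+0.5/C = 1.0449
F_a = (F_max−F_min)/2 = 241.5 N; F_m = (F_max+F_min)/2 = 508.5 N
τ_a = K_W·8F_aD/(πd³) = 1.1292 × 353.75 = 399.46 MPa
τ_m = K_s·8F_mD/(πd³) = 1.0449 × 744.85 = 778.29 MPa
Soderberg: 1/n_f = τ_a/S_se + τ_m/S_sy = 399.46/545 + 778.29/904 = 0.73295 + 0.86094 = 1.5939
n_f = 1/1.5939 = 0.6274

0.627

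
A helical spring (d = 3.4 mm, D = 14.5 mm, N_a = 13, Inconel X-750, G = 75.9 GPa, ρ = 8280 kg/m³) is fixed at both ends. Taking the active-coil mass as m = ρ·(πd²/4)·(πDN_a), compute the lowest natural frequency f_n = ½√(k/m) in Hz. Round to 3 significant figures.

424 Hz

k = Gd⁴/(8D³N_a) = (75.9×10³)(3.4⁴)/(8·14.5³·13) = 31.99 N/mm = 31990 N/m
Wire length L = πDN_a = π·14.5·13 = 592.19 mm
m = ρ·(πd²/4)·L = 8280 × 9.0792×10⁻⁶ m² × 0.59219 m = 0.044518 kg
f_n = ½√(k/m) = 0.5·√(31990/0.044518) = 0.5·√(7.1859e+05) = 423.85 Hz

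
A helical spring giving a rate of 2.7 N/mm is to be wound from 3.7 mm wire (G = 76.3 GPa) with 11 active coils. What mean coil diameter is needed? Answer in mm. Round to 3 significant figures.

39.2 mm

D = (Gd⁴/(8N_a·k))^(1/3) = (76.3×10³·3.7⁴/(8·11·2.7))^(1/3)
  = (60184.5)^(1/3) = 39.1888 mm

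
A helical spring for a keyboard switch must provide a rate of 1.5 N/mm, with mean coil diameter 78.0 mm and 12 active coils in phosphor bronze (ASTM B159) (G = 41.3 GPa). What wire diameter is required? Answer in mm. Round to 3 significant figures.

d = (8D³N_a·k / G)^(1/4) = (8·78.0³·12·1.5 / (41.3×10³))^0.25
  = (1654.6)^0.25 = 6.3778 mm

6.38 mm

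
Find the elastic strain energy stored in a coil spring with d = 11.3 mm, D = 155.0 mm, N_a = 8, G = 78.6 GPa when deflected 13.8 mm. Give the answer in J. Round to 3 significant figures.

0.512 J

k = Gd⁴/(8D³N_a) = (78.6×10³)(11.3⁴)/(8·155.0³·8) = 5.3773 N/mm
U = ½kδ² = 0.5 × 5.3773 × 13.8² = 512.02 N·mm = 0.51202 J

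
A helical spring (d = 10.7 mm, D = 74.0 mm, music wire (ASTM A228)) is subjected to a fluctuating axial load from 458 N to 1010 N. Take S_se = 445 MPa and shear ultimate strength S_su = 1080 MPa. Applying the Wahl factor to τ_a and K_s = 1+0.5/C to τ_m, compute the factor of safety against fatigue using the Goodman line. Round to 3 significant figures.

C = D/d = 74.0/10.7 = 6.9159; K_W = (4C−1)/(4C−4)+0.615/C = 1.2157; K_s = 1+0.5/C = 1.0723
F_a = (F_max−F_min)/2 = 276 N; F_m = (F_max+F_min)/2 = 734 N
τ_a = K_W·8F_aD/(πd³) = 1.2157 × 42.455 = 51.613 MPa
τ_m = K_s·8F_mD/(πd³) = 1.0723 × 112.91 = 121.07 MPa
Goodman: 1/n_f = τ_a/S_se + τ_m/S_su = 51.613/445 + 121.07/1080 = 0.11598 + 0.11210 = 0.22808
n_f = 1/0.22808 = 4.384

4.38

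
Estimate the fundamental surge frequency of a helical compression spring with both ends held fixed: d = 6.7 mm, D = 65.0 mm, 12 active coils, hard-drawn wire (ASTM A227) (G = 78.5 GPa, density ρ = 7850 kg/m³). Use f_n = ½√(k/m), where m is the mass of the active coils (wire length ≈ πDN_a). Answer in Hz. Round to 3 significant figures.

k = Gd⁴/(8D³N_a) = (78.5×10³)(6.7⁴)/(8·65.0³·12) = 6.0001 N/mm = 6000.1 N/m
Wire length L = πDN_a = π·65.0·12 = 2450.4 mm
m = ρ·(πd²/4)·L = 7850 × 35.257×10⁻⁶ m² × 2.4504 m = 0.67819 kg
f_n = ½√(k/m) = 0.5·√(6000.1/0.67819) = 0.5·√(8847.2) = 47.03 Hz

47.0 Hz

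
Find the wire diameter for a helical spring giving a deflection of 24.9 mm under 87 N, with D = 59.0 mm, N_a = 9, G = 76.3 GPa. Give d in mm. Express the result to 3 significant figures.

5.10 mm

Required rate k = F/δ = 87/24.9 = 3.494 N/mm
d = (8D³N_a·k / G)^(1/4) = (8·59.0³·9·3.494 / (76.3×10³))^0.25
  = (677.15)^0.25 = 5.1012 mm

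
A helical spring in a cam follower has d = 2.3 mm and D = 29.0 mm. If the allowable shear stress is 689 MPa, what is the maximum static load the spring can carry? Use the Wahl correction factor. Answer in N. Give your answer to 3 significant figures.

102 N

C = D/d = 29.0/2.3 = 12.6087
K_W = (4C−1)/(4C−4) + 0.615/C = 49.435/46.435 + 0.0488 = 1.1134
τ_max = K·8FD/(πd³) → F_max = τ_allow·πd³/(8DK)
F_max = 689·π·2.3³/(8·29.0·1.1134) = 26336/258.3 = 101.96 N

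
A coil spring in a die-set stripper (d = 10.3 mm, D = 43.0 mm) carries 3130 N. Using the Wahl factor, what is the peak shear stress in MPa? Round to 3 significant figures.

434 MPa

Spring index C = D/d = 43.0/10.3 = 4.1748
K_W = (4C−1)/(4C−4) + 0.615/C = 15.699/12.699 + 0.1473 = 1.3836
τ₀ = 8FD/(πd³) = 8·3130·43.0/(π·10.3³) = 1.07672e+06/3432.9 = 313.65 MPa
τ_max = K·τ₀ = 1.3836 × 313.65 = 433.95 MPa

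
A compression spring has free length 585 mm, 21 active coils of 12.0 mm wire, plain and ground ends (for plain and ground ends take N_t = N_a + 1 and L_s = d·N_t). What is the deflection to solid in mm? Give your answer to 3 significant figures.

321 mm

N_t = 22; L_s = 12.0·22 = 264 mm
δ_solid = L₀ − L_s = 585 − 264 = 321 mm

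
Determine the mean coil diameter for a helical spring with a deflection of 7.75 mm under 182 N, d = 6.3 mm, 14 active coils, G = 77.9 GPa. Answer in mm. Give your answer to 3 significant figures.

36.0 mm

Required rate k = F/δ = 182/7.75 = 23.484 N/mm
D = (Gd⁴/(8N_a·k))^(1/3) = (77.9×10³·6.3⁴/(8·14·23.484))^(1/3)
  = (46656.5)^(1/3) = 36.0001 mm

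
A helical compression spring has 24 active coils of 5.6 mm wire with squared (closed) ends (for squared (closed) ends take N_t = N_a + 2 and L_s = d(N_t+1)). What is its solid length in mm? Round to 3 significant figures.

squared (closed) ends: N_t = N_a + 2 = 24 + 2 = 26
L_s = d·(N_t+1) = 5.6 × 27 = 151.2 mm

151 mm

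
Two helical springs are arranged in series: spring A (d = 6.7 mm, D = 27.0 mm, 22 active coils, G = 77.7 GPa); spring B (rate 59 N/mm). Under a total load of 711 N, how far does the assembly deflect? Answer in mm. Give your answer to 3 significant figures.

27.8 mm

k_A = Gd⁴/(8D³N_a) = (77.7×10³)(6.7⁴)/(8·27.0³·22) = 45.198 N/mm
Series: 1/k_eq = 1/45.198 + 1/59 = 0.039074; k_eq = 25.592 N/mm
δ = F/k_eq = 711/25.592 = 27.782 mm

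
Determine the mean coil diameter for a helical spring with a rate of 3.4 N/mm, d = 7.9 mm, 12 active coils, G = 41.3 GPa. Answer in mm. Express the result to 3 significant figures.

79.0 mm

D = (Gd⁴/(8N_a·k))^(1/3) = (41.3×10³·7.9⁴/(8·12·3.4))^(1/3)
  = (492843)^(1/3) = 78.9895 mm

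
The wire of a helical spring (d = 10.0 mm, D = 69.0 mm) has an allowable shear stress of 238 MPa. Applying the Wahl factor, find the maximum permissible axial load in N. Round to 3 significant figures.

1110 N

C = D/d = 69.0/10.0 = 6.9000
K_W = (4C−1)/(4C−4) + 0.615/C = 26.600/23.600 + 0.0891 = 1.2162
τ_max = K·8FD/(πd³) → F_max = τ_allow·πd³/(8DK)
F_max = 238·π·10.0³/(8·69.0·1.2162) = 7.477e+05/671.37 = 1113.7 N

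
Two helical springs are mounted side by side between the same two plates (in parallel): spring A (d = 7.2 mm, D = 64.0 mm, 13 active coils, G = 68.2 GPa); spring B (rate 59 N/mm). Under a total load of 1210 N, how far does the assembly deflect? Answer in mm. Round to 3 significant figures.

18.4 mm

k_A = Gd⁴/(8D³N_a) = (68.2×10³)(7.2⁴)/(8·64.0³·13) = 6.7227 N/mm
Parallel: k_eq = 6.7227 + 59 = 65.723 N/mm
δ = F/k_eq = 1210/65.723 = 18.411 mm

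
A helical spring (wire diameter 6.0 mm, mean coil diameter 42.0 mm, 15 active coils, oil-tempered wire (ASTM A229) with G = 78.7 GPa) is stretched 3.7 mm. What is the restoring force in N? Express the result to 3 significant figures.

k = Gd⁴/(8D³N_a) = (78.7×10³)(6.0⁴)/(8·42.0³·15) = 11.472 N/mm
F = k·δ = 11.472 × 3.7 = 42.448 N

42.4 N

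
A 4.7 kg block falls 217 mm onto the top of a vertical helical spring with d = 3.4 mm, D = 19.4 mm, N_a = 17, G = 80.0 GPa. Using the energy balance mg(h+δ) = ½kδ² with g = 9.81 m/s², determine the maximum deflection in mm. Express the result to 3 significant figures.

k = Gd⁴/(8D³N_a) = (80.0×10³)(3.4⁴)/(8·19.4³·17) = 10.766 N/mm
W = mg = 4.7 × 9.81 = 46.107 N
½kδ² − Wδ − Wh = 0 → δ = (W + √(W² + 2kWh))/k
δ = (46.107 + √(2125.9 + 215436))/10.766 = (46.107 + 466.44)/10.766 = 47.607 mm

47.6 mm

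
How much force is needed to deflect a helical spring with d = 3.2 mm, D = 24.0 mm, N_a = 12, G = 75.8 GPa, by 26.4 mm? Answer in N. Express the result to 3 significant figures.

k = Gd⁴/(8D³N_a) = (75.8×10³)(3.2⁴)/(8·24.0³·12) = 5.9891 N/mm
F = k·δ = 5.9891 × 26.4 = 158.11 N

158 N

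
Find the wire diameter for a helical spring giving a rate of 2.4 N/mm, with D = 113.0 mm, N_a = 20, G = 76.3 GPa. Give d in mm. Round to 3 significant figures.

9.23 mm

d = (8D³N_a·k / G)^(1/4) = (8·113.0³·20·2.4 / (76.3×10³))^0.25
  = (7261.8)^0.25 = 9.2312 mm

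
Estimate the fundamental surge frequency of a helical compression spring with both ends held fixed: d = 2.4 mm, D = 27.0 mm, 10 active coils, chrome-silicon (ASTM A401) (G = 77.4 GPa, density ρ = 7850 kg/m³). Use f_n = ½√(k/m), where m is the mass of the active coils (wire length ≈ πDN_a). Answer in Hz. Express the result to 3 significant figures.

116 Hz

k = Gd⁴/(8D³N_a) = (77.4×10³)(2.4⁴)/(8·27.0³·10) = 1.6308 N/mm = 1630.8 N/m
Wire length L = πDN_a = π·27.0·10 = 848.23 mm
m = ρ·(πd²/4)·L = 7850 × 4.5239×10⁻⁶ m² × 0.84823 m = 0.030123 kg
f_n = ½√(k/m) = 0.5·√(1630.8/0.030123) = 0.5·√(54139) = 116.34 Hz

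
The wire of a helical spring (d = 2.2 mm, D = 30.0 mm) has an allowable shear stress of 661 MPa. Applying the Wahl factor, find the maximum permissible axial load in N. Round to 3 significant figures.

C = D/d = 30.0/2.2 = 13.6364
K_W = (4C−1)/(4C−4) + 0.615/C = 53.545/50.545 + 0.0451 = 1.1045
τ_max = K·8FD/(πd³) → F_max = τ_allow·πd³/(8DK)
F_max = 661·π·2.2³/(8·30.0·1.1045) = 22112/265.07 = 83.418 N

83.4 N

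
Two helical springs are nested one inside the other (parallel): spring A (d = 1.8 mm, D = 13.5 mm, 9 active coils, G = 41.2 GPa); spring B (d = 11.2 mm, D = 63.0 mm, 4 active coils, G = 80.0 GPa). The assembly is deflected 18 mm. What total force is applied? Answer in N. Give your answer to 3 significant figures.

2880 N

k_A = Gd⁴/(8D³N_a) = (41.2×10³)(1.8⁴)/(8·13.5³·9) = 2.4415 N/mm
k_B = Gd⁴/(8D³N_a) = (80.0×10³)(11.2⁴)/(8·63.0³·4) = 157.32 N/mm
Parallel: k_eq = 2.4415 + 157.32 = 159.76 N/mm
F = k_eq·δ = 159.76·18 = 2875.7 N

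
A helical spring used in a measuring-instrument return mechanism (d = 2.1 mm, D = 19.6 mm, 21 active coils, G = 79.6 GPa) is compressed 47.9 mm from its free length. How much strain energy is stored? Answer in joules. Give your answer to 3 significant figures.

k = Gd⁴/(8D³N_a) = (79.6×10³)(2.1⁴)/(8·19.6³·21) = 1.2238 N/mm
U = ½kδ² = 0.5 × 1.2238 × 47.9² = 1404 N·mm = 1.404 J

1.40 J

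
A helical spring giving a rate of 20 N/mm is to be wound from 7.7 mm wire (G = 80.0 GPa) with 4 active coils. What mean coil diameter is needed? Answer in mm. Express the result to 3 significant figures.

76.0 mm

D = (Gd⁴/(8N_a·k))^(1/3) = (80.0×10³·7.7⁴/(8·4·20))^(1/3)
  = (439413)^(1/3) = 76.0252 mm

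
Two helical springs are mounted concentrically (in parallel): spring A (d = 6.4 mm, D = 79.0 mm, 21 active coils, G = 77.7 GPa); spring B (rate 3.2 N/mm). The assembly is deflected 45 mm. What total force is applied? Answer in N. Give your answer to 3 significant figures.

k_A = Gd⁴/(8D³N_a) = (77.7×10³)(6.4⁴)/(8·79.0³·21) = 1.5738 N/mm
Parallel: k_eq = 1.5738 + 3.2 = 4.7738 N/mm
F = k_eq·δ = 4.7738·45 = 214.82 N

215 N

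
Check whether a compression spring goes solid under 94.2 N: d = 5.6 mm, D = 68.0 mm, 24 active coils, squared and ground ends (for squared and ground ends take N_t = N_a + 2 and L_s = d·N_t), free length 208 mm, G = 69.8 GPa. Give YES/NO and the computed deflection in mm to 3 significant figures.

k = Gd⁴/(8D³N_a) = (69.8×10³)(5.6⁴)/(8·68.0³·24) = 1.1371 N/mm
N_t = 26; L_s = 5.6·26 = 145.6 mm; δ_solid = L₀ − L_s = 208 − 145.6 = 62.4 mm
δ = F/k = 94.2/1.1371 = 82.846 mm
δ ≥ δ_solid → spring goes solid

YES, δ = 82.8 mm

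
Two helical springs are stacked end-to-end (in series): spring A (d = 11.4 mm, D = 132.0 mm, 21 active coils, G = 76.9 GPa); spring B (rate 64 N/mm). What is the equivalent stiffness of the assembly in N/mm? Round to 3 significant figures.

k_A = Gd⁴/(8D³N_a) = (76.9×10³)(11.4⁴)/(8·132.0³·21) = 3.3614 N/mm
Series: 1/k_eq = 1/3.3614 + 1/64 = 0.31312; k_eq = 3.1936 N/mm

3.19 N/mm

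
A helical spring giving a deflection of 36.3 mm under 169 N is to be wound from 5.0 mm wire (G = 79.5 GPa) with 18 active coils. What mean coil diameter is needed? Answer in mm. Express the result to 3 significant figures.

42.0 mm

Required rate k = F/δ = 169/36.3 = 4.6556 N/mm
D = (Gd⁴/(8N_a·k))^(1/3) = (79.5×10³·5.0⁴/(8·18·4.6556))^(1/3)
  = (74114.7)^(1/3) = 42.0051 mm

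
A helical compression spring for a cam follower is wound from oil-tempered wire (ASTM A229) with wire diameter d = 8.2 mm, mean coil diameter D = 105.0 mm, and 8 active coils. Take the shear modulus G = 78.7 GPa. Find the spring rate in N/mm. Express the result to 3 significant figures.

4.80 N/mm

k = Gd⁴/(8D³N_a) = (78.7×10³ × 8.2⁴) / (8 × 105.0³ × 8)
  = 3.5582e+08 / 7.4088e+07 = 4.8027 N/mm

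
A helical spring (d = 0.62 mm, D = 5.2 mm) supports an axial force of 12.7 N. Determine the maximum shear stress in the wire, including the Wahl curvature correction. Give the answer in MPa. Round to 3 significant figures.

Spring index C = D/d = 5.2/0.62 = 8.3871
K_W = (4C−1)/(4C−4) + 0.615/C = 32.548/29.548 + 0.0733 = 1.1749
τ₀ = 8FD/(πd³) = 8·12.7·5.2/(π·0.62³) = 528.32/0.74873 = 705.62 MPa
τ_max = K·τ₀ = 1.1749 × 705.62 = 829 MPa

829 MPa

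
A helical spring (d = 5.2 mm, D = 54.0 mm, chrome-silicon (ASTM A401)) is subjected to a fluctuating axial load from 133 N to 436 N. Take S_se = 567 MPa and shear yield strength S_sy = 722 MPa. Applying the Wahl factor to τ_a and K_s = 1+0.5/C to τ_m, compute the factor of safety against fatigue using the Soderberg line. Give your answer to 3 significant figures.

1.43

C = D/d = 54.0/5.2 = 10.3846; K_W = (4C−1)/(4C−4)+0.615/C = 1.1391; K_s = 1+0.5/C = 1.0481
F_a = (F_max−F_min)/2 = 151.5 N; F_m = (F_max+F_min)/2 = 284.5 N
τ_a = K_W·8F_aD/(πd³) = 1.1391 × 148.16 = 168.78 MPa
τ_m = K_s·8F_mD/(πd³) = 1.0481 × 278.23 = 291.63 MPa
Soderberg: 1/n_f = τ_a/S_se + τ_m/S_sy = 168.78/567 + 291.63/722 = 0.29767 + 0.40392 = 0.70158
n_f = 1/0.70158 = 1.425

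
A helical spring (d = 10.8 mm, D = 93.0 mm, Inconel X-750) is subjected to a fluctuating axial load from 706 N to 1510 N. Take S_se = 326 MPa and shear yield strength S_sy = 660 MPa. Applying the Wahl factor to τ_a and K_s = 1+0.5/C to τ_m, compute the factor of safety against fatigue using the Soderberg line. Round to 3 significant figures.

C = D/d = 93.0/10.8 = 8.6111; K_W = (4C−1)/(4C−4)+0.615/C = 1.1700; K_s = 1+0.5/C = 1.0581
F_a = (F_max−F_min)/2 = 402 N; F_m = (F_max+F_min)/2 = 1108 N
τ_a = K_W·8F_aD/(πd³) = 1.1700 × 75.575 = 88.42 MPa
τ_m = K_s·8F_mD/(πd³) = 1.0581 × 208.3 = 220.4 MPa
Soderberg: 1/n_f = τ_a/S_se + τ_m/S_sy = 88.42/326 + 220.4/660 = 0.27123 + 0.33393 = 0.60516
n_f = 1/0.60516 = 1.652

1.65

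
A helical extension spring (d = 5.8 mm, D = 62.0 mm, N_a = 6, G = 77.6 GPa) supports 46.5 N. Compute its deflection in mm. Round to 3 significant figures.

k = Gd⁴/(8D³N_a) = (77.6×10³)(5.8⁴)/(8·62.0³·6) = 7.6764 N/mm
δ = F/k = 46.5 / 7.6764 = 6.0575 mm

6.06 mm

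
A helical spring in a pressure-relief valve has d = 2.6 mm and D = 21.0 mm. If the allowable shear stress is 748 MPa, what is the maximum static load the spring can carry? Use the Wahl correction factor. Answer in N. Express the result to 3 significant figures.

C = D/d = 21.0/2.6 = 8.0769
K_W = (4C−1)/(4C−4) + 0.615/C = 31.308/28.308 + 0.0761 = 1.1821
τ_max = K·8FD/(πd³) → F_max = τ_allow·πd³/(8DK)
F_max = 748·π·2.6³/(8·21.0·1.1821) = 41302/198.6 = 207.97 N

208 N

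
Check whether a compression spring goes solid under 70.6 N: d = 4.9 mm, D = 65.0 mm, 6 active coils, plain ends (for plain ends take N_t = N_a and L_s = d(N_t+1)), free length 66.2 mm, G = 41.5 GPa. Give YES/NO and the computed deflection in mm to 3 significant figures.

YES, δ = 38.9 mm

k = Gd⁴/(8D³N_a) = (41.5×10³)(4.9⁴)/(8·65.0³·6) = 1.8149 N/mm
N_t = 6; L_s = 4.9·7 = 34.3 mm; δ_solid = L₀ − L_s = 66.2 − 34.3 = 31.9 mm
δ = F/k = 70.6/1.8149 = 38.9 mm
δ ≥ δ_solid → spring goes solid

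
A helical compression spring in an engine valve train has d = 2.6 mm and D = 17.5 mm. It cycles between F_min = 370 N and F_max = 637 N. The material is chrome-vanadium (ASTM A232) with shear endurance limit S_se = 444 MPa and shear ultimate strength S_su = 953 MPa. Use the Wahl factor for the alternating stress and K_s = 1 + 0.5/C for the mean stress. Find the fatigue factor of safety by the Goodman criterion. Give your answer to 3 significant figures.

0.422

C = D/d = 17.5/2.6 = 6.7308; K_W = (4C−1)/(4C−4)+0.615/C = 1.2222; K_s = 1+0.5/C = 1.0743
F_a = (F_max−F_min)/2 = 133.5 N; F_m = (F_max+F_min)/2 = 503.5 N
τ_a = K_W·8F_aD/(πd³) = 1.2222 × 338.48 = 413.71 MPa
τ_m = K_s·8F_mD/(πd³) = 1.0743 × 1276.6 = 1371.4 MPa
Goodman: 1/n_f = τ_a/S_se + τ_m/S_su = 413.71/444 + 1371.4/953 = 0.93178 + 1.43908 = 2.3709
n_f = 1/2.3709 = 0.4218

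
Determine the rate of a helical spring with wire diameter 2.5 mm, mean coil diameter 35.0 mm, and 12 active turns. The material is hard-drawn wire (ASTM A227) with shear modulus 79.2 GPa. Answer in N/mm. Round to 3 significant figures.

0.752 N/mm

k = Gd⁴/(8D³N_a) = (79.2×10³ × 2.5⁴) / (8 × 35.0³ × 12)
  = 3.09375e+06 / 4.116e+06 = 0.75164 N/mm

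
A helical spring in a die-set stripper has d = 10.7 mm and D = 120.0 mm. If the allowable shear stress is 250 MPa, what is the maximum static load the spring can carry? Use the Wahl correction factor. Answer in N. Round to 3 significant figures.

C = D/d = 120.0/10.7 = 11.2150
K_W = (4C−1)/(4C−4) + 0.615/C = 43.860/40.860 + 0.0548 = 1.1283
τ_max = K·8FD/(πd³) → F_max = τ_allow·πd³/(8DK)
F_max = 250·π·10.7³/(8·120.0·1.1283) = 9.6215e+05/1083.1 = 888.3 N

888 N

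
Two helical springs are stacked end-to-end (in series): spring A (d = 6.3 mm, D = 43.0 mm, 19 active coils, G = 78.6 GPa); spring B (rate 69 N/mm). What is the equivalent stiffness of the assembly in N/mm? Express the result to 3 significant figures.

k_A = Gd⁴/(8D³N_a) = (78.6×10³)(6.3⁴)/(8·43.0³·19) = 10.246 N/mm
Series: 1/k_eq = 1/10.246 + 1/69 = 0.1121; k_eq = 8.9209 N/mm

8.92 N/mm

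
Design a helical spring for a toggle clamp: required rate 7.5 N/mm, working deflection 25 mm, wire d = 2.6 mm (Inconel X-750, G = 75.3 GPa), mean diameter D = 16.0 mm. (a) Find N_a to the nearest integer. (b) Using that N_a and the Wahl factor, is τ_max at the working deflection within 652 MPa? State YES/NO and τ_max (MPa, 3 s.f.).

N_a = Gd⁴/(8D³k) = (75.3×10³)(2.6⁴)/(8·16.0³·7.5) = 14 → N_a = 14
Actual rate k = Gd⁴/(8D³·14) = 7.5008 N/mm
Working load F = kδ = 7.5008·25 = 187.52 N
C = 16.0/2.6 = 6.1538; K_W = (4C−1)/(4C−4)+0.615/C = 1.2455
τ_max = K_W·8FD/(πd³) = 1.2455·434.7 = 541.4 MPa
τ_max ≤ 652 MPa → acceptable

(a) 14 coils; (b) YES, τ_max = 541 MPa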